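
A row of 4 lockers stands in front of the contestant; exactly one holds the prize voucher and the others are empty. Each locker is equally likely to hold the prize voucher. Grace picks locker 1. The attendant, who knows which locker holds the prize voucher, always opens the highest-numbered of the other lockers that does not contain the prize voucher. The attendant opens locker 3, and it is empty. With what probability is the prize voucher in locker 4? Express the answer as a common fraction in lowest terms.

Condition on the true location of the prize voucher.
If it is in either of lockers 1 and 2 (prior 1/4 each): the attendant would have opened locker 4 instead, probability 0; weight (1/4)·0 = 0 each.
If it is in locker 3 (prior 1/4): the attendant opened locker 3, so this case is ruled out; weight (1/4)·0 = 0.
If it is in locker 4 (prior 1/4): locker 3 is the highest-numbered option available, probability 1; weight (1/4)·1 = 1/4.
The weights sum to 1/4.
So P(the prize voucher in locker 4 | the attendant opened locker 3) = (1/4) / (1/4) = 1.

1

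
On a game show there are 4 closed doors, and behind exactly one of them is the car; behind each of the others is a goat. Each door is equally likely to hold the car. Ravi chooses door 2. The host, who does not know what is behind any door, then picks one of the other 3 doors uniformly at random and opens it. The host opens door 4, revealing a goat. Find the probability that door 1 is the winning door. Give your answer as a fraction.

1/3

Because the host chose which door to open without knowing where the car is, the choice is independent of the prize location. Learning that door 4 does not hold the car simply rules out that one location and leaves the remaining 3 doors still equally likely by symmetry.
So P(the car behind door 1) = 1/3.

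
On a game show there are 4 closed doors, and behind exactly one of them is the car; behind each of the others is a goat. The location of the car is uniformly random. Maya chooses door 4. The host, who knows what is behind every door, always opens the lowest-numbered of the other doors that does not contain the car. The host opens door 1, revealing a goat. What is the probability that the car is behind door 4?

1/3

Consider each possible location of the car in turn.
If it is behind door 1 (prior 1/4): the host opened door 1, so this case is ruled out; weight (1/4)·0 = 0.
If it is behind any of doors 2, 3, and 4 (prior 1/4 each): door 1 is the lowest-numbered option available, probability 1; weight (1/4)·1 = 1/4 each.
The weights sum to 3/4.
So P(the car behind door 4 | the host opened door 1) = (1/4) / (3/4) = 1/3.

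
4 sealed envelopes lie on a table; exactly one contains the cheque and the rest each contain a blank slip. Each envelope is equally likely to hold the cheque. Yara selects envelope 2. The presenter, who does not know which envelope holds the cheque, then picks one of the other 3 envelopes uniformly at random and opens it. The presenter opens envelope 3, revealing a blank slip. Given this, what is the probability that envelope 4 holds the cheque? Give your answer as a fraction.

1/3

Apply Bayes' rule, conditioning on where the cheque actually is.
If it is in any of envelopes 1, 2, and 4 (prior 1/4 each): the presenter picks envelope 3 with probability 1/3 regardless, and it is not the prize; weight (1/4)·(1/3) = 1/12 each.
If it is in envelope 3 (prior 1/4): the presenter opened envelope 3, so this case is ruled out; weight (1/4)·0 = 0.
The weights sum to 1/4.
So P(the cheque in envelope 4 | the presenter opened envelope 3) = (1/12) / (1/4) = 1/3.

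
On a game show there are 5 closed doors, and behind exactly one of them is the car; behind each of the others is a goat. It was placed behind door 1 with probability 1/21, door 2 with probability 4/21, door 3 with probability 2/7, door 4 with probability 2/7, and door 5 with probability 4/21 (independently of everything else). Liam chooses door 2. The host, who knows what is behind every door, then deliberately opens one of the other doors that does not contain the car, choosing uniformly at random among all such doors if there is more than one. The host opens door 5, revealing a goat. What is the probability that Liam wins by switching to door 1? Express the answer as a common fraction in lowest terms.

Condition on the true location of the car.
If it is behind door 1 (prior 1/21): the host has 3 equally likely choices, so probability 1/3; weight (1/21)·(1/3) = 1/63.
If it is behind door 2 (prior 4/21): the host has 4 equally likely choices, so probability 1/4; weight (4/21)·(1/4) = 1/21.
If it is behind either of doors 3 and 4 (prior 2/7 each): the host has 3 equally likely choices, so probability 1/3; weight (2/7)·(1/3) = 2/21 each.
If it is behind door 5 (prior 4/21): the host opened door 5, so this case is ruled out; weight (4/21)·0 = 0.
The weights sum to 16/63.
So P(the car behind door 1 | the host opened door 5) = (1/63) / (16/63) = 1/16.

1/16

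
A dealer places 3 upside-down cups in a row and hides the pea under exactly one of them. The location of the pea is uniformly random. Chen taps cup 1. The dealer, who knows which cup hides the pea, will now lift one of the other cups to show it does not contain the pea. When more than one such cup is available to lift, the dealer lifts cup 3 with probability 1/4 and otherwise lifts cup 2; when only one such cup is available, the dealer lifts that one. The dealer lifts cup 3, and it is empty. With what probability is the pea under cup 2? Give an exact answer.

4/5

Condition on the true location of the pea.
If it is under cup 1 (prior 1/3): cup 3 is available, opened with probability 1/4; weight (1/3)·(1/4) = 1/12.
If it is under cup 2 (prior 1/3): only cup 3 is available, probability 1; weight (1/3)·1 = 1/3.
If it is under cup 3 (prior 1/3): the dealer opened cup 3, so this case is ruled out; weight (1/3)·0 = 0.
The weights sum to 5/12.
So P(the pea under cup 2 | the dealer opened cup 3) = (1/3) / (5/12) = 4/5.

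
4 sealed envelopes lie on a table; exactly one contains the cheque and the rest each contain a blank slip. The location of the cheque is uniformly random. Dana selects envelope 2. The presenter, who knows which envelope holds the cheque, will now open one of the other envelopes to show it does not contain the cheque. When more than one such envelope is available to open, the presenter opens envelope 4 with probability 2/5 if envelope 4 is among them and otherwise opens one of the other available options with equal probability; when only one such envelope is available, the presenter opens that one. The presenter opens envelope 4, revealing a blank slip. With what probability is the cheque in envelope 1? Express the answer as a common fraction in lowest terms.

1/3

Apply Bayes' rule, conditioning on where the cheque actually is.
If it is in any of envelopes 1, 2, and 3 (prior 1/4 each): envelope 4 is available, opened with probability 2/5; weight (1/4)·(2/5) = 1/10 each.
If it is in envelope 4 (prior 1/4): the presenter opened envelope 4, so this case is ruled out; weight (1/4)·0 = 0.
The weights sum to 3/10.
So P(the cheque in envelope 1 | the presenter opened envelope 4) = (1/10) / (3/10) = 1/3.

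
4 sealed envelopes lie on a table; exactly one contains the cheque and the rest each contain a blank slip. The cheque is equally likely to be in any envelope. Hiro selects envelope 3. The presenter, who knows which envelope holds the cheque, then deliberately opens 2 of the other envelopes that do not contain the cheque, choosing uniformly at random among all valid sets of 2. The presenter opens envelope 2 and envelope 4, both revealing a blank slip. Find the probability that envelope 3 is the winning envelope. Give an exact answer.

Consider each possible location of the cheque in turn.
If it is in envelope 1 (prior 1/4): the presenter has no choice, probability 1; weight (1/4)·1 = 1/4.
If it is in either of envelopes 2 and 4 (prior 1/4 each): that envelope was opened and seen not to hold the prize — ruled out; weight (1/4)·0 = 0 each.
If it is in envelope 3 (prior 1/4): the presenter has 3 equally likely choices, so probability 1/3; weight (1/4)·(1/3) = 1/12.
The weights sum to 1/3.
So P(the cheque in envelope 3 | the presenter opened envelope 2 and envelope 4) = (1/12) / (1/3) = 1/4.

1/4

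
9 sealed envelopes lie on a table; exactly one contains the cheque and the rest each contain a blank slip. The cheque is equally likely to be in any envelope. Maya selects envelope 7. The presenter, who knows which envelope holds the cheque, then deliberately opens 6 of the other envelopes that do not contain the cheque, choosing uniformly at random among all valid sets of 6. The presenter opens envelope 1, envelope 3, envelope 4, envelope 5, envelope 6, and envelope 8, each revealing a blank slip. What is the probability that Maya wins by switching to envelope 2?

Consider each possible location of the cheque in turn.
If it is in any of envelopes 1, 3, 4, 5, 6, and 8 (prior 1/9 each): that envelope was opened and seen not to hold the prize — ruled out; weight (1/9)·0 = 0 each.
If it is in either of envelopes 2 and 9 (prior 1/9 each): the presenter has 7 equally likely choices, so probability 1/7; weight (1/9)·(1/7) = 1/63 each.
If it is in envelope 7 (prior 1/9): the presenter has 28 equally likely choices, so probability 1/28; weight (1/9)·(1/28) = 1/252.
The weights sum to 1/28.
So P(the cheque in envelope 2 | the presenter opened envelope 1, envelope 3, envelope 4, envelope 5, envelope 6, and envelope 8) = (1/63) / (1/28) = 4/9.

4/9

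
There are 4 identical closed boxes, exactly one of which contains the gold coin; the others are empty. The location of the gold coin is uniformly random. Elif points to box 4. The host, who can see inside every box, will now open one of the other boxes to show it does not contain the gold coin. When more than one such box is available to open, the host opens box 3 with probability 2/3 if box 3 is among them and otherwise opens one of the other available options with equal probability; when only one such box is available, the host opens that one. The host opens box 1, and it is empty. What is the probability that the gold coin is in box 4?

1/6

Apply Bayes' rule, conditioning on where the gold coin actually is.
If it is in box 1 (prior 1/4): the host opened box 1, so this case is ruled out; weight (1/4)·0 = 0.
If it is in box 2 (prior 1/4): box 3 is available but not opened, probability 1/3; weight (1/4)·(1/3) = 1/12.
If it is in box 3 (prior 1/4): box 3 holds the prize so is unavailable; the host chooses uniformly among the 2 others, probability 1/2; weight (1/4)·(1/2) = 1/8.
If it is in box 4 (prior 1/4): box 3 is available but not opened; box 1 gets probability (1 − 2/3)/2 = 1/6; weight (1/4)·(1/6) = 1/24.
The weights sum to 1/4.
So P(the gold coin in box 4 | the host opened box 1) = (1/24) / (1/4) = 1/6.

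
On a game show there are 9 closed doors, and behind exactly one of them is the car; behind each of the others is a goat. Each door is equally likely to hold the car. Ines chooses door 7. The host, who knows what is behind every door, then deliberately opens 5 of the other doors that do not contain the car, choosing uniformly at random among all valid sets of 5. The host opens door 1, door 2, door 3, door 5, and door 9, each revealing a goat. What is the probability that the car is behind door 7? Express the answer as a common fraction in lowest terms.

1/9

Condition on the true location of the car.
If it is behind any of doors 1, 2, 3, 5, and 9 (prior 1/9 each): that door was opened and seen not to hold the prize — ruled out; weight (1/9)·0 = 0 each.
If it is behind any of doors 4, 6, and 8 (prior 1/9 each): the host has 21 equally likely choices, so probability 1/21; weight (1/9)·(1/21) = 1/189 each.
If it is behind door 7 (prior 1/9): the host has 56 equally likely choices, so probability 1/56; weight (1/9)·(1/56) = 1/504.
The weights sum to 1/56.
So P(the car behind door 7 | the host opened door 1, door 2, door 3, door 5, and door 9) = (1/504) / (1/56) = 1/9.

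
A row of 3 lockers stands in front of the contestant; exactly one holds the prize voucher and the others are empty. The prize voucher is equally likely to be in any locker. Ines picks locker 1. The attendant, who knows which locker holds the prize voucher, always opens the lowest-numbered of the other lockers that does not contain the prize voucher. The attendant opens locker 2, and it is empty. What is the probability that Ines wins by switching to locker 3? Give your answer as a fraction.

Consider each possible location of the prize voucher in turn.
If it is in either of lockers 1 and 3 (prior 1/3 each): locker 2 is the lowest-numbered option available, probability 1; weight (1/3)·1 = 1/3 each.
If it is in locker 2 (prior 1/3): the attendant opened locker 2, so this case is ruled out; weight (1/3)·0 = 0.
The weights sum to 2/3.
So P(the prize voucher in locker 3 | the attendant opened locker 2) = (1/3) / (2/3) = 1/2.

1/2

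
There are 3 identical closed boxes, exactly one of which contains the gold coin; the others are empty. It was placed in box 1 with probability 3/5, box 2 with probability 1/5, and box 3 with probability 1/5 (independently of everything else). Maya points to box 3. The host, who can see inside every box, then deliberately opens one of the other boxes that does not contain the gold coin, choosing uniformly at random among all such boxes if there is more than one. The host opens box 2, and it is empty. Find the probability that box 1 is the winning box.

6/7

Apply Bayes' rule, conditioning on where the gold coin actually is.
If it is in box 1 (prior 3/5): the host has no choice, probability 1; weight (3/5)·1 = 3/5.
If it is in box 2 (prior 1/5): the host opened box 2, so this case is ruled out; weight (1/5)·0 = 0.
If it is in box 3 (prior 1/5): the host has 2 equally likely choices, so probability 1/2; weight (1/5)·(1/2) = 1/10.
The weights sum to 7/10.
So P(the gold coin in box 1 | the host opened box 2) = (3/5) / (7/10) = 6/7.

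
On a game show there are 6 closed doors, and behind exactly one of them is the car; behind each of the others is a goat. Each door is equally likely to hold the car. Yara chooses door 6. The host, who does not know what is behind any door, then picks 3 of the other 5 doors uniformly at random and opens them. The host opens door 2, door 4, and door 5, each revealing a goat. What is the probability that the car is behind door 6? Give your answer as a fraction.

1/3

Because the host chose which doors to open without knowing where the car is, the choice is independent of the prize location. Learning that none of the 3 opened doors holds the car simply rules out those 3 locations and leaves the remaining 3 doors still equally likely by symmetry.
So P(the car behind door 6) = 1/3.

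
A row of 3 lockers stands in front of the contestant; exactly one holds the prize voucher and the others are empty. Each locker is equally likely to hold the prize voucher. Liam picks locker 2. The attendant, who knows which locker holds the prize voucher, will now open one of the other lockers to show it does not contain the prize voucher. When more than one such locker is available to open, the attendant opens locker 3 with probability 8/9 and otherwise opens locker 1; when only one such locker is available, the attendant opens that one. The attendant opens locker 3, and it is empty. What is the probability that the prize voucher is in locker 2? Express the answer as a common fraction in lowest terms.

8/17

Condition on the true location of the prize voucher.
If it is in locker 1 (prior 1/3): only locker 3 is available, probability 1; weight (1/3)·1 = 1/3.
If it is in locker 2 (prior 1/3): locker 3 is available, opened with probability 8/9; weight (1/3)·(8/9) = 8/27.
If it is in locker 3 (prior 1/3): the attendant opened locker 3, so this case is ruled out; weight (1/3)·0 = 0.
The weights sum to 17/27.
So P(the prize voucher in locker 2 | the attendant opened locker 3) = (8/27) / (17/27) = 8/17.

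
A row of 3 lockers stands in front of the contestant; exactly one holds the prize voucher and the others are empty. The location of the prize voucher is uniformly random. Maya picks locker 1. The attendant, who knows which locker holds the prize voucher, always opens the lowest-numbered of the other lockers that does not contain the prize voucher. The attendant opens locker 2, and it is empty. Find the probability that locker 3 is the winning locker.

Condition on the true location of the prize voucher.
If it is in either of lockers 1 and 3 (prior 1/3 each): locker 2 is the lowest-numbered option available, probability 1; weight (1/3)·1 = 1/3 each.
If it is in locker 2 (prior 1/3): the attendant opened locker 2, so this case is ruled out; weight (1/3)·0 = 0.
The weights sum to 2/3.
So P(the prize voucher in locker 3 | the attendant opened locker 2) = (1/3) / (2/3) = 1/2.

1/2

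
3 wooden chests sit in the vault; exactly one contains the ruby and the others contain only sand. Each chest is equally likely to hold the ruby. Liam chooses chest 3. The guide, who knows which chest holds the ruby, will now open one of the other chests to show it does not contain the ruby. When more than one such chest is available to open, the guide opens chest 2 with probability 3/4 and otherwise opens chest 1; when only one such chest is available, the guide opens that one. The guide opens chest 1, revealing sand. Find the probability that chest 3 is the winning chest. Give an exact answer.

1/5

Apply Bayes' rule, conditioning on where the ruby actually is.
If it is in chest 1 (prior 1/3): the guide opened chest 1, so this case is ruled out; weight (1/3)·0 = 0.
If it is in chest 2 (prior 1/3): only chest 1 is available, probability 1; weight (1/3)·1 = 1/3.
If it is in chest 3 (prior 1/3): chest 2 is available but not opened, probability 1/4; weight (1/3)·(1/4) = 1/12.
The weights sum to 5/12.
So P(the ruby in chest 3 | the guide opened chest 1) = (1/12) / (5/12) = 1/5.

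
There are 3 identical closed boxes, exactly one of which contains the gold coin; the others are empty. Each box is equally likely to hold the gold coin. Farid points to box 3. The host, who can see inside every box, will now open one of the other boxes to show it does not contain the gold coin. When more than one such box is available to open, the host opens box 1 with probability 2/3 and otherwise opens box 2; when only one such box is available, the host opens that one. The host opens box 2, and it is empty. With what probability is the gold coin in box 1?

3/4

Condition on the true location of the gold coin.
If it is in box 1 (prior 1/3): only box 2 is available, probability 1; weight (1/3)·1 = 1/3.
If it is in box 2 (prior 1/3): the host opened box 2, so this case is ruled out; weight (1/3)·0 = 0.
If it is in box 3 (prior 1/3): box 1 is available but not opened, probability 1/3; weight (1/3)·(1/3) = 1/9.
The weights sum to 4/9.
So P(the gold coin in box 1 | the host opened box 2) = (1/3) / (4/9) = 3/4.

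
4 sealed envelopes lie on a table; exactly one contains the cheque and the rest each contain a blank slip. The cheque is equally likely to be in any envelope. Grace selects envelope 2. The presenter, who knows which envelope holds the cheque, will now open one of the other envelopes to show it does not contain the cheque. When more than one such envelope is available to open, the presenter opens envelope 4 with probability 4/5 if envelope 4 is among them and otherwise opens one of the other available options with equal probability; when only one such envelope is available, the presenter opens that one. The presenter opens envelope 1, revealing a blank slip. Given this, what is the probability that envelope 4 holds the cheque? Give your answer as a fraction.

5/8

Condition on the true location of the cheque.
If it is in envelope 1 (prior 1/4): the presenter opened envelope 1, so this case is ruled out; weight (1/4)·0 = 0.
If it is in envelope 2 (prior 1/4): envelope 4 is available but not opened; envelope 1 gets probability (1 − 4/5)/2 = 1/10; weight (1/4)·(1/10) = 1/40.
If it is in envelope 3 (prior 1/4): envelope 4 is available but not opened, probability 1/5; weight (1/4)·(1/5) = 1/20.
If it is in envelope 4 (prior 1/4): envelope 4 holds the prize so is unavailable; the presenter chooses uniformly among the 2 others, probability 1/2; weight (1/4)·(1/2) = 1/8.
The weights sum to 1/5.
So P(the cheque in envelope 4 | the presenter opened envelope 1) = (1/8) / (1/5) = 5/8.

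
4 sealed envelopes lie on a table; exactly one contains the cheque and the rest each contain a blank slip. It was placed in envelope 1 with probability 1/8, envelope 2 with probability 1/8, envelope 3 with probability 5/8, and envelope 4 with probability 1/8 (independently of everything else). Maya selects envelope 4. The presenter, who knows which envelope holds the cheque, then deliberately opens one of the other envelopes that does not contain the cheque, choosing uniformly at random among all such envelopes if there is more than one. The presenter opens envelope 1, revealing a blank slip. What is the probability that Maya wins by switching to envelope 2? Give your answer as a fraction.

Apply Bayes' rule, conditioning on where the cheque actually is.
If it is in envelope 1 (prior 1/8): the presenter opened envelope 1, so this case is ruled out; weight (1/8)·0 = 0.
If it is in envelope 2 (prior 1/8): the presenter has 2 equally likely choices, so probability 1/2; weight (1/8)·(1/2) = 1/16.
If it is in envelope 3 (prior 5/8): the presenter has 2 equally likely choices, so probability 1/2; weight (5/8)·(1/2) = 5/16.
If it is in envelope 4 (prior 1/8): the presenter has 3 equally likely choices, so probability 1/3; weight (1/8)·(1/3) = 1/24.
The weights sum to 5/12.
So P(the cheque in envelope 2 | the presenter opened envelope 1) = (1/16) / (5/12) = 3/20.

3/20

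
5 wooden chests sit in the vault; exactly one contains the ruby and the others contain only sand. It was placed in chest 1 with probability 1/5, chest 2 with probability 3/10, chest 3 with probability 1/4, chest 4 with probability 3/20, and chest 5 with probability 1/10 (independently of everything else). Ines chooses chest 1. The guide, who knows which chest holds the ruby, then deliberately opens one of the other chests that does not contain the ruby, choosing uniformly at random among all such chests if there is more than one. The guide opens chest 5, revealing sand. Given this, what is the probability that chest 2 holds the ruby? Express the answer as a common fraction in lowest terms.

Condition on the true location of the ruby.
If it is in chest 1 (prior 1/5): the guide has 4 equally likely choices, so probability 1/4; weight (1/5)·(1/4) = 1/20.
If it is in chest 2 (prior 3/10): the guide has 3 equally likely choices, so probability 1/3; weight (3/10)·(1/3) = 1/10.
If it is in chest 3 (prior 1/4): the guide has 3 equally likely choices, so probability 1/3; weight (1/4)·(1/3) = 1/12.
If it is in chest 4 (prior 3/20): the guide has 3 equally likely choices, so probability 1/3; weight (3/20)·(1/3) = 1/20.
If it is in chest 5 (prior 1/10): the guide opened chest 5, so this case is ruled out; weight (1/10)·0 = 0.
The weights sum to 17/60.
So P(the ruby in chest 2 | the guide opened chest 5) = (1/10) / (17/60) = 6/17.

6/17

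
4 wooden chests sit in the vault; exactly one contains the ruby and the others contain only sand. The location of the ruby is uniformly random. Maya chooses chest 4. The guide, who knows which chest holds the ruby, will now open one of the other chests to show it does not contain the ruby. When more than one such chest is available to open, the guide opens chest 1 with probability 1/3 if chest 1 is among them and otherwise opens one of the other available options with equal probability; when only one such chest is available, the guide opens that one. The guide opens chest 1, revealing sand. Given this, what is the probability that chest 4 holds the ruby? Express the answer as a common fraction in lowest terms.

1/3

Apply Bayes' rule, conditioning on where the ruby actually is.
If it is in chest 1 (prior 1/4): the guide opened chest 1, so this case is ruled out; weight (1/4)·0 = 0.
If it is in any of chests 2, 3, and 4 (prior 1/4 each): chest 1 is available, opened with probability 1/3; weight (1/4)·(1/3) = 1/12 each.
The weights sum to 1/4.
So P(the ruby in chest 4 | the guide opened chest 1) = (1/12) / (1/4) = 1/3.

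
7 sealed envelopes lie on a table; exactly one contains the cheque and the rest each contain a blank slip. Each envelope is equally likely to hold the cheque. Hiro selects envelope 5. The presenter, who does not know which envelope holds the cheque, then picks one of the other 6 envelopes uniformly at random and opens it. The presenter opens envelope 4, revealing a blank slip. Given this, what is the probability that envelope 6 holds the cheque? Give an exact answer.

Because the presenter chose which envelope to open without knowing where the cheque is, the choice is independent of the prize location. Learning that envelope 4 does not hold the cheque simply rules out that one location and leaves the remaining 6 envelopes still equally likely by symmetry.
So P(the cheque in envelope 6) = 1/6.

1/6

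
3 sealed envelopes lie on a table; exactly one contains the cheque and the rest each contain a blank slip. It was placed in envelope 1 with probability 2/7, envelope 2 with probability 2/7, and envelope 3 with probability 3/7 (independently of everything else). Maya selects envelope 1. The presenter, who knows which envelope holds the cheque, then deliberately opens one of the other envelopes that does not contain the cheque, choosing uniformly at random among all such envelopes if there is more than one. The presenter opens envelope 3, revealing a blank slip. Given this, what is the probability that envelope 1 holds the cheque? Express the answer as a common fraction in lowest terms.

1/3

Consider each possible location of the cheque in turn.
If it is in envelope 1 (prior 2/7): the presenter has 2 equally likely choices, so probability 1/2; weight (2/7)·(1/2) = 1/7.
If it is in envelope 2 (prior 2/7): the presenter has no choice, probability 1; weight (2/7)·1 = 2/7.
If it is in envelope 3 (prior 3/7): the presenter opened envelope 3, so this case is ruled out; weight (3/7)·0 = 0.
The weights sum to 3/7.
So P(the cheque in envelope 1 | the presenter opened envelope 3) = (1/7) / (3/7) = 1/3.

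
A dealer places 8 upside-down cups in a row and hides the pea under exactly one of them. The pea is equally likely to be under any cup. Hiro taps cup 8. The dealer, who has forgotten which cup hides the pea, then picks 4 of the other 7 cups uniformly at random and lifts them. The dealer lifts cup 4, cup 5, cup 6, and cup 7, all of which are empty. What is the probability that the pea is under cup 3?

Because the dealer chose which cups to lift without knowing where the pea is, the choice is independent of the prize location. Learning that none of the 4 opened cups holds the pea simply rules out those 4 locations and leaves the remaining 4 cups still equally likely by symmetry.
So P(the pea under cup 3) = 1/4.

1/4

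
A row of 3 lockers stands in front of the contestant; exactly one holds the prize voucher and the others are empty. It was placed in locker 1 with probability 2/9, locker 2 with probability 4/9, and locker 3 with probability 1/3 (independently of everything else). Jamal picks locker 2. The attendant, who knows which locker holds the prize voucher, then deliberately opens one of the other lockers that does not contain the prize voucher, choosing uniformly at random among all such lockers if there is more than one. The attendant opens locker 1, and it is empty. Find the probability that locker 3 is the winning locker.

3/5

Apply Bayes' rule, conditioning on where the prize voucher actually is.
If it is in locker 1 (prior 2/9): the attendant opened locker 1, so this case is ruled out; weight (2/9)·0 = 0.
If it is in locker 2 (prior 4/9): the attendant has 2 equally likely choices, so probability 1/2; weight (4/9)·(1/2) = 2/9.
If it is in locker 3 (prior 1/3): the attendant has no choice, probability 1; weight (1/3)·1 = 1/3.
The weights sum to 5/9.
So P(the prize voucher in locker 3 | the attendant opened locker 1) = (1/3) / (5/9) = 3/5.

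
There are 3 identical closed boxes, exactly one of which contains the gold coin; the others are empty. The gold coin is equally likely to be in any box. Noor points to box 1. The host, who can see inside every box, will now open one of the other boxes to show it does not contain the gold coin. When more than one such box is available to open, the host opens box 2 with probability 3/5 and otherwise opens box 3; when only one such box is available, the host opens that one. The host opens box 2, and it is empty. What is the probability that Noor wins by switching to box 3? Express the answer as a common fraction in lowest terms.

Condition on the true location of the gold coin.
If it is in box 1 (prior 1/3): box 2 is available, opened with probability 3/5; weight (1/3)·(3/5) = 1/5.
If it is in box 2 (prior 1/3): the host opened box 2, so this case is ruled out; weight (1/3)·0 = 0.
If it is in box 3 (prior 1/3): only box 2 is available, probability 1; weight (1/3)·1 = 1/3.
The weights sum to 8/15.
So P(the gold coin in box 3 | the host opened box 2) = (1/3) / (8/15) = 5/8.

5/8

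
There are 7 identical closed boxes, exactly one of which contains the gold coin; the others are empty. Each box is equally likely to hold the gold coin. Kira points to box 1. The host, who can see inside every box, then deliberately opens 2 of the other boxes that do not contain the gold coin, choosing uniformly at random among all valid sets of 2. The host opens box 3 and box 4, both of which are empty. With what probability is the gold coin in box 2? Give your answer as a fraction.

3/14

Apply Bayes' rule, conditioning on where the gold coin actually is.
If it is in box 1 (prior 1/7): the host has 15 equally likely choices, so probability 1/15; weight (1/7)·(1/15) = 1/105.
If it is in any of boxes 2, 5, 6, and 7 (prior 1/7 each): the host has 10 equally likely choices, so probability 1/10; weight (1/7)·(1/10) = 1/70 each.
If it is in either of boxes 3 and 4 (prior 1/7 each): that box was opened and seen not to hold the prize — ruled out; weight (1/7)·0 = 0 each.
The weights sum to 1/15.
So P(the gold coin in box 2 | the host opened box 3 and box 4) = (1/70) / (1/15) = 3/14.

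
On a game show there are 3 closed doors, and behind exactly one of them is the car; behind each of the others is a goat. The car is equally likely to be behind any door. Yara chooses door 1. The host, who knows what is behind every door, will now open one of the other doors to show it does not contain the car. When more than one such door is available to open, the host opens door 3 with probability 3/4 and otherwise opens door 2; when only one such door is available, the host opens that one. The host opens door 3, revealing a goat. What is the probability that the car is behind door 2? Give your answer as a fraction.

4/7

Condition on the true location of the car.
If it is behind door 1 (prior 1/3): door 3 is available, opened with probability 3/4; weight (1/3)·(3/4) = 1/4.
If it is behind door 2 (prior 1/3): only door 3 is available, probability 1; weight (1/3)·1 = 1/3.
If it is behind door 3 (prior 1/3): the host opened door 3, so this case is ruled out; weight (1/3)·0 = 0.
The weights sum to 7/12.
So P(the car behind door 2 | the host opened door 3) = (1/3) / (7/12) = 4/7.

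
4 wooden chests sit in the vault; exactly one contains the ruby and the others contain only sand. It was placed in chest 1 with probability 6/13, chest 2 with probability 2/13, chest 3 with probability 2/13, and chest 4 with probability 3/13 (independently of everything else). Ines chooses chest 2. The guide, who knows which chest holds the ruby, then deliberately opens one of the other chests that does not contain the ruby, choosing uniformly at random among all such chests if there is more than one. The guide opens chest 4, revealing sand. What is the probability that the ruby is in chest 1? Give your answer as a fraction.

Consider each possible location of the ruby in turn.
If it is in chest 1 (prior 6/13): the guide has 2 equally likely choices, so probability 1/2; weight (6/13)·(1/2) = 3/13.
If it is in chest 2 (prior 2/13): the guide has 3 equally likely choices, so probability 1/3; weight (2/13)·(1/3) = 2/39.
If it is in chest 3 (prior 2/13): the guide has 2 equally likely choices, so probability 1/2; weight (2/13)·(1/2) = 1/13.
If it is in chest 4 (prior 3/13): the guide opened chest 4, so this case is ruled out; weight (3/13)·0 = 0.
The weights sum to 14/39.
So P(the ruby in chest 1 | the guide opened chest 4) = (3/13) / (14/39) = 9/14.

9/14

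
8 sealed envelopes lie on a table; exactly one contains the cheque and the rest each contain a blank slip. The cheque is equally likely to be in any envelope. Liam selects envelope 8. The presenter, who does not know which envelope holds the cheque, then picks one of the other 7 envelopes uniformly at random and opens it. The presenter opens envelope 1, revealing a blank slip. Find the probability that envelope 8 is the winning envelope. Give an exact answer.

Consider each possible location of the cheque in turn.
If it is in envelope 1 (prior 1/8): the presenter opened envelope 1, so this case is ruled out; weight (1/8)·0 = 0.
If it is in any of envelopes 2, 3, 4, 5, 6, 7, and 8 (prior 1/8 each): the presenter picks envelope 1 with probability 1/7 regardless, and it is not the prize; weight (1/8)·(1/7) = 1/56 each.
The weights sum to 1/8.
So P(the cheque in envelope 8 | the presenter opened envelope 1) = (1/56) / (1/8) = 1/7.

1/7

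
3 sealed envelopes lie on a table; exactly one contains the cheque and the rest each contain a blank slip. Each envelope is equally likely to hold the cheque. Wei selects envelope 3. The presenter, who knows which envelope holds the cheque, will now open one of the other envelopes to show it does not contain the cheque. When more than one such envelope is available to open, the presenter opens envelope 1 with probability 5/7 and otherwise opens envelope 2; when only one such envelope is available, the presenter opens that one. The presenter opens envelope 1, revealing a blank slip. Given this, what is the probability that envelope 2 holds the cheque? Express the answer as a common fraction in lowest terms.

Condition on the true location of the cheque.
If it is in envelope 1 (prior 1/3): the presenter opened envelope 1, so this case is ruled out; weight (1/3)·0 = 0.
If it is in envelope 2 (prior 1/3): only envelope 1 is available, probability 1; weight (1/3)·1 = 1/3.
If it is in envelope 3 (prior 1/3): envelope 1 is available, opened with probability 5/7; weight (1/3)·(5/7) = 5/21.
The weights sum to 4/7.
So P(the cheque in envelope 2 | the presenter opened envelope 1) = (1/3) / (4/7) = 7/12.

7/12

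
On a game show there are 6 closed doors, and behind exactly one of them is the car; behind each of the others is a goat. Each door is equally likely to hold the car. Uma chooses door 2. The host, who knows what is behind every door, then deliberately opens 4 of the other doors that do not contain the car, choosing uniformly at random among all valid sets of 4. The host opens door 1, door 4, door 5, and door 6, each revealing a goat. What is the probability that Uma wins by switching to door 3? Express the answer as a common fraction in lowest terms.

Apply Bayes' rule, conditioning on where the car actually is.
If it is behind any of doors 1, 4, 5, and 6 (prior 1/6 each): that door was opened and seen not to hold the prize — ruled out; weight (1/6)·0 = 0 each.
If it is behind door 2 (prior 1/6): the host has 5 equally likely choices, so probability 1/5; weight (1/6)·(1/5) = 1/30.
If it is behind door 3 (prior 1/6): the host has no choice, probability 1; weight (1/6)·1 = 1/6.
The weights sum to 1/5.
So P(the car behind door 3 | the host opened door 1, door 4, door 5, and door 6) = (1/6) / (1/5) = 5/6.

5/6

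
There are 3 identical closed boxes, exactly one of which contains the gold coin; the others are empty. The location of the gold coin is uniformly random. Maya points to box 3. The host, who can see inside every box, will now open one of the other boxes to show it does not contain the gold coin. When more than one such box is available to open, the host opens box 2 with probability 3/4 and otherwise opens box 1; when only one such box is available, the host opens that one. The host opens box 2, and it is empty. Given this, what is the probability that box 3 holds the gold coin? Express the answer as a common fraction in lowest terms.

3/7

Apply Bayes' rule, conditioning on where the gold coin actually is.
If it is in box 1 (prior 1/3): only box 2 is available, probability 1; weight (1/3)·1 = 1/3.
If it is in box 2 (prior 1/3): the host opened box 2, so this case is ruled out; weight (1/3)·0 = 0.
If it is in box 3 (prior 1/3): box 2 is available, opened with probability 3/4; weight (1/3)·(3/4) = 1/4.
The weights sum to 7/12.
So P(the gold coin in box 3 | the host opened box 2) = (1/4) / (7/12) = 3/7.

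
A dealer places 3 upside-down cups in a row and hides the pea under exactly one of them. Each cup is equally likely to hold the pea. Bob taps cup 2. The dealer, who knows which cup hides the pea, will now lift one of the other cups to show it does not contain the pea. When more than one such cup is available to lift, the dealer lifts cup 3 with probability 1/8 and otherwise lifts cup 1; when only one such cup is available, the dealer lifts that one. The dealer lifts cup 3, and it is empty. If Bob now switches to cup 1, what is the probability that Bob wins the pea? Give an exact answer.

Condition on the true location of the pea.
If it is under cup 1 (prior 1/3): only cup 3 is available, probability 1; weight (1/3)·1 = 1/3.
If it is under cup 2 (prior 1/3): cup 3 is available, opened with probability 1/8; weight (1/3)·(1/8) = 1/24.
If it is under cup 3 (prior 1/3): the dealer opened cup 3, so this case is ruled out; weight (1/3)·0 = 0.
The weights sum to 3/8.
So P(the pea under cup 1 | the dealer opened cup 3) = (1/3) / (3/8) = 8/9.

8/9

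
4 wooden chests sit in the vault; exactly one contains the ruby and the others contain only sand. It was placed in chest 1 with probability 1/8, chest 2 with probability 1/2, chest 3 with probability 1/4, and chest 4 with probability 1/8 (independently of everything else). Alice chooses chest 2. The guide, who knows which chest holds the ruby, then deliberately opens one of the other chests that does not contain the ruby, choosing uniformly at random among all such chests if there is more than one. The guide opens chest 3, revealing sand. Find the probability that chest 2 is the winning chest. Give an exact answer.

4/7

Condition on the true location of the ruby.
If it is in either of chests 1 and 4 (prior 1/8 each): the guide has 2 equally likely choices, so probability 1/2; weight (1/8)·(1/2) = 1/16 each.
If it is in chest 2 (prior 1/2): the guide has 3 equally likely choices, so probability 1/3; weight (1/2)·(1/3) = 1/6.
If it is in chest 3 (prior 1/4): the guide opened chest 3, so this case is ruled out; weight (1/4)·0 = 0.
The weights sum to 7/24.
So P(the ruby in chest 2 | the guide opened chest 3) = (1/6) / (7/24) = 4/7.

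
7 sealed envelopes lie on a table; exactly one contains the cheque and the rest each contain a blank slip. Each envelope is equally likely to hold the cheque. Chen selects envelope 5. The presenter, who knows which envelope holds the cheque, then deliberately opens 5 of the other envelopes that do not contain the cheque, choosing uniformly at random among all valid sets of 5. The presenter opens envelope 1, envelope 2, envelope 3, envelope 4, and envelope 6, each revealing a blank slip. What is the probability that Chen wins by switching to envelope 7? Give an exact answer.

6/7

Consider each possible location of the cheque in turn.
If it is in any of envelopes 1, 2, 3, 4, and 6 (prior 1/7 each): that envelope was opened and seen not to hold the prize — ruled out; weight (1/7)·0 = 0 each.
If it is in envelope 5 (prior 1/7): the presenter has 6 equally likely choices, so probability 1/6; weight (1/7)·(1/6) = 1/42.
If it is in envelope 7 (prior 1/7): the presenter has no choice, probability 1; weight (1/7)·1 = 1/7.
The weights sum to 1/6.
So P(the cheque in envelope 7 | the presenter opened envelope 1, envelope 2, envelope 3, envelope 4, and envelope 6) = (1/7) / (1/6) = 6/7.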